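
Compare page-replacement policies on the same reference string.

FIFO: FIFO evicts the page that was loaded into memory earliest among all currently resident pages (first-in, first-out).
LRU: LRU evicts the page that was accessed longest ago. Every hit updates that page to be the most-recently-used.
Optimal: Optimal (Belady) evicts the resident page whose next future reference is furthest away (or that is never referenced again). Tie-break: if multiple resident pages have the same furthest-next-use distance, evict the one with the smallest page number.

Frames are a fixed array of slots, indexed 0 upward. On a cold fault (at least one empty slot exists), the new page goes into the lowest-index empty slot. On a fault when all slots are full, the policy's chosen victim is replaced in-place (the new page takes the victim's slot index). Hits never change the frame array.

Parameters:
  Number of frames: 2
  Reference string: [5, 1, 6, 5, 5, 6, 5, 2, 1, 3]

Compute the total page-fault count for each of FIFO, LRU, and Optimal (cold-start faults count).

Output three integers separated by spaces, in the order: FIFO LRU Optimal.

--- FIFO ---
  step 0: ref 5 -> FAULT, frames=[5,-] (faults so far: 1)
  step 1: ref 1 -> FAULT, frames=[5,1] (faults so far: 2)
  step 2: ref 6 -> FAULT, evict 5, frames=[6,1] (faults so far: 3)
  step 3: ref 5 -> FAULT, evict 1, frames=[6,5] (faults so far: 4)
  step 4: ref 5 -> HIT, frames=[6,5] (faults so far: 4)
  step 5: ref 6 -> HIT, frames=[6,5] (faults so far: 4)
  step 6: ref 5 -> HIT, frames=[6,5] (faults so far: 4)
  step 7: ref 2 -> FAULT, evict 6, frames=[2,5] (faults so far: 5)
  step 8: ref 1 -> FAULT, evict 5, frames=[2,1] (faults so far: 6)
  step 9: ref 3 -> FAULT, evict 2, frames=[3,1] (faults so far: 7)
  FIFO total faults: 7
--- LRU ---
  step 0: ref 5 -> FAULT, frames=[5,-] (faults so far: 1)
  step 1: ref 1 -> FAULT, frames=[5,1] (faults so far: 2)
  step 2: ref 6 -> FAULT, evict 5, frames=[6,1] (faults so far: 3)
  step 3: ref 5 -> FAULT, evict 1, frames=[6,5] (faults so far: 4)
  step 4: ref 5 -> HIT, frames=[6,5] (faults so far: 4)
  step 5: ref 6 -> HIT, frames=[6,5] (faults so far: 4)
  step 6: ref 5 -> HIT, frames=[6,5] (faults so far: 4)
  step 7: ref 2 -> FAULT, evict 6, frames=[2,5] (faults so far: 5)
  step 8: ref 1 -> FAULT, evict 5, frames=[2,1] (faults so far: 6)
  step 9: ref 3 -> FAULT, evict 2, frames=[3,1] (faults so far: 7)
  LRU total faults: 7
--- Optimal ---
  step 0: ref 5 -> FAULT, frames=[5,-] (faults so far: 1)
  step 1: ref 1 -> FAULT, frames=[5,1] (faults so far: 2)
  step 2: ref 6 -> FAULT, evict 1, frames=[5,6] (faults so far: 3)
  step 3: ref 5 -> HIT, frames=[5,6] (faults so far: 3)
  step 4: ref 5 -> HIT, frames=[5,6] (faults so far: 3)
  step 5: ref 6 -> HIT, frames=[5,6] (faults so far: 3)
  step 6: ref 5 -> HIT, frames=[5,6] (faults so far: 3)
  step 7: ref 2 -> FAULT, evict 5, frames=[2,6] (faults so far: 4)
  step 8: ref 1 -> FAULT, evict 2, frames=[1,6] (faults so far: 5)
  step 9: ref 3 -> FAULT, evict 1, frames=[3,6] (faults so far: 6)
  Optimal total faults: 6

Answer: 7 7 6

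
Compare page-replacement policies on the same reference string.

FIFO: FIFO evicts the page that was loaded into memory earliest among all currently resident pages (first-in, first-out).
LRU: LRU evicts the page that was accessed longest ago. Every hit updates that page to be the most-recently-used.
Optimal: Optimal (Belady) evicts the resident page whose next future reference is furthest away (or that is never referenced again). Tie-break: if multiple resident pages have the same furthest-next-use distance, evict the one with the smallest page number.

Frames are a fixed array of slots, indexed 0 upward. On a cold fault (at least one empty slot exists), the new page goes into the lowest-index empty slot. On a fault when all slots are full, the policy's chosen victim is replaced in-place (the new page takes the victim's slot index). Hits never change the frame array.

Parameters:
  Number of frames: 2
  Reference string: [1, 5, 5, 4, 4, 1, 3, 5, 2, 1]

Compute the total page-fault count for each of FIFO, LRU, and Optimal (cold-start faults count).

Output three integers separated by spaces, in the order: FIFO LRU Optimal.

--- FIFO ---
  step 0: ref 1 -> FAULT, frames=[1,-] (faults so far: 1)
  step 1: ref 5 -> FAULT, frames=[1,5] (faults so far: 2)
  step 2: ref 5 -> HIT, frames=[1,5] (faults so far: 2)
  step 3: ref 4 -> FAULT, evict 1, frames=[4,5] (faults so far: 3)
  step 4: ref 4 -> HIT, frames=[4,5] (faults so far: 3)
  step 5: ref 1 -> FAULT, evict 5, frames=[4,1] (faults so far: 4)
  step 6: ref 3 -> FAULT, evict 4, frames=[3,1] (faults so far: 5)
  step 7: ref 5 -> FAULT, evict 1, frames=[3,5] (faults so far: 6)
  step 8: ref 2 -> FAULT, evict 3, frames=[2,5] (faults so far: 7)
  step 9: ref 1 -> FAULT, evict 5, frames=[2,1] (faults so far: 8)
  FIFO total faults: 8
--- LRU ---
  step 0: ref 1 -> FAULT, frames=[1,-] (faults so far: 1)
  step 1: ref 5 -> FAULT, frames=[1,5] (faults so far: 2)
  step 2: ref 5 -> HIT, frames=[1,5] (faults so far: 2)
  step 3: ref 4 -> FAULT, evict 1, frames=[4,5] (faults so far: 3)
  step 4: ref 4 -> HIT, frames=[4,5] (faults so far: 3)
  step 5: ref 1 -> FAULT, evict 5, frames=[4,1] (faults so far: 4)
  step 6: ref 3 -> FAULT, evict 4, frames=[3,1] (faults so far: 5)
  step 7: ref 5 -> FAULT, evict 1, frames=[3,5] (faults so far: 6)
  step 8: ref 2 -> FAULT, evict 3, frames=[2,5] (faults so far: 7)
  step 9: ref 1 -> FAULT, evict 5, frames=[2,1] (faults so far: 8)
  LRU total faults: 8
--- Optimal ---
  step 0: ref 1 -> FAULT, frames=[1,-] (faults so far: 1)
  step 1: ref 5 -> FAULT, frames=[1,5] (faults so far: 2)
  step 2: ref 5 -> HIT, frames=[1,5] (faults so far: 2)
  step 3: ref 4 -> FAULT, evict 5, frames=[1,4] (faults so far: 3)
  step 4: ref 4 -> HIT, frames=[1,4] (faults so far: 3)
  step 5: ref 1 -> HIT, frames=[1,4] (faults so far: 3)
  step 6: ref 3 -> FAULT, evict 4, frames=[1,3] (faults so far: 4)
  step 7: ref 5 -> FAULT, evict 3, frames=[1,5] (faults so far: 5)
  step 8: ref 2 -> FAULT, evict 5, frames=[1,2] (faults so far: 6)
  step 9: ref 1 -> HIT, frames=[1,2] (faults so far: 6)
  Optimal total faults: 6

Answer: 8 8 6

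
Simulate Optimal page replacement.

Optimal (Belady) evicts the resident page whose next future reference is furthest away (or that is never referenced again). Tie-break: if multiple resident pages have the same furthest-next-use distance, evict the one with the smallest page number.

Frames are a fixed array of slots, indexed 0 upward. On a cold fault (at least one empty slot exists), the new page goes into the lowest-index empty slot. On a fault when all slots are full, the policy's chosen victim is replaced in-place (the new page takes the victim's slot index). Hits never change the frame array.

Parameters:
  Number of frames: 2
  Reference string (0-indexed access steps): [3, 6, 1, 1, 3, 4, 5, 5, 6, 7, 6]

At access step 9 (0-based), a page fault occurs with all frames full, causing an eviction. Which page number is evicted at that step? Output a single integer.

Answer: 5

Derivation:
Step 0: ref 3 -> FAULT, frames=[3,-]
Step 1: ref 6 -> FAULT, frames=[3,6]
Step 2: ref 1 -> FAULT, evict 6, frames=[3,1]
Step 3: ref 1 -> HIT, frames=[3,1]
Step 4: ref 3 -> HIT, frames=[3,1]
Step 5: ref 4 -> FAULT, evict 1, frames=[3,4]
Step 6: ref 5 -> FAULT, evict 3, frames=[5,4]
Step 7: ref 5 -> HIT, frames=[5,4]
Step 8: ref 6 -> FAULT, evict 4, frames=[5,6]
Step 9: ref 7 -> FAULT, evict 5, frames=[7,6]
At step 9: evicted page 5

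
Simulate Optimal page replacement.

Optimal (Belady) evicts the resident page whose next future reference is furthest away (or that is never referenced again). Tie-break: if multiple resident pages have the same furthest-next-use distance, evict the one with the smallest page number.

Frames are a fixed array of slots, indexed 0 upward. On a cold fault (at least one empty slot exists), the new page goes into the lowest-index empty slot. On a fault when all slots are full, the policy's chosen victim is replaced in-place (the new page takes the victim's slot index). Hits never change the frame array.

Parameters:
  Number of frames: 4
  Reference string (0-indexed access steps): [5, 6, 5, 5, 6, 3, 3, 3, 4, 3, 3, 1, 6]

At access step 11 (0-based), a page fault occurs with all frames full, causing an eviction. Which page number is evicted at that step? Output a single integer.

Answer: 3

Derivation:
Step 0: ref 5 -> FAULT, frames=[5,-,-,-]
Step 1: ref 6 -> FAULT, frames=[5,6,-,-]
Step 2: ref 5 -> HIT, frames=[5,6,-,-]
Step 3: ref 5 -> HIT, frames=[5,6,-,-]
Step 4: ref 6 -> HIT, frames=[5,6,-,-]
Step 5: ref 3 -> FAULT, frames=[5,6,3,-]
Step 6: ref 3 -> HIT, frames=[5,6,3,-]
Step 7: ref 3 -> HIT, frames=[5,6,3,-]
Step 8: ref 4 -> FAULT, frames=[5,6,3,4]
Step 9: ref 3 -> HIT, frames=[5,6,3,4]
Step 10: ref 3 -> HIT, frames=[5,6,3,4]
Step 11: ref 1 -> FAULT, evict 3, frames=[5,6,1,4]
At step 11: evicted page 3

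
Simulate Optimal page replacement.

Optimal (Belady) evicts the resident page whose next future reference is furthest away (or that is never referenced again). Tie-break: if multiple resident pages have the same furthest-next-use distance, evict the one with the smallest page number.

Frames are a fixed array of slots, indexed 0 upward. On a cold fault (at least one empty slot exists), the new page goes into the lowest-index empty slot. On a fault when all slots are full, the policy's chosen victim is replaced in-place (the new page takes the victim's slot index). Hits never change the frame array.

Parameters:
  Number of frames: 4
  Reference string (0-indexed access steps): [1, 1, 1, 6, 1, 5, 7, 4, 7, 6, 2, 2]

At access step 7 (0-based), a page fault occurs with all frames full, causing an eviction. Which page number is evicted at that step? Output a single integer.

Answer: 1

Derivation:
Step 0: ref 1 -> FAULT, frames=[1,-,-,-]
Step 1: ref 1 -> HIT, frames=[1,-,-,-]
Step 2: ref 1 -> HIT, frames=[1,-,-,-]
Step 3: ref 6 -> FAULT, frames=[1,6,-,-]
Step 4: ref 1 -> HIT, frames=[1,6,-,-]
Step 5: ref 5 -> FAULT, frames=[1,6,5,-]
Step 6: ref 7 -> FAULT, frames=[1,6,5,7]
Step 7: ref 4 -> FAULT, evict 1, frames=[4,6,5,7]
At step 7: evicted page 1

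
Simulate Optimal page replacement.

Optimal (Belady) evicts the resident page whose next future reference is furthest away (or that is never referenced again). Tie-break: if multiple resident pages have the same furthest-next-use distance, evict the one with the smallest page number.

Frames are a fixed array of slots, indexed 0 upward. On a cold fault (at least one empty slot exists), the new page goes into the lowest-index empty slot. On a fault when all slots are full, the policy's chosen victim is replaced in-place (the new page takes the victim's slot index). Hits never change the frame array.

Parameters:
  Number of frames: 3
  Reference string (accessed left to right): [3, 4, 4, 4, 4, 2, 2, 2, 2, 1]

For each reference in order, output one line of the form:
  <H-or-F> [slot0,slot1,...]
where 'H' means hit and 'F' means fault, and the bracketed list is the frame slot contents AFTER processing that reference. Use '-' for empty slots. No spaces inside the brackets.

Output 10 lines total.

F [3,-,-]
F [3,4,-]
H [3,4,-]
H [3,4,-]
H [3,4,-]
F [3,4,2]
H [3,4,2]
H [3,4,2]
H [3,4,2]
F [3,4,1]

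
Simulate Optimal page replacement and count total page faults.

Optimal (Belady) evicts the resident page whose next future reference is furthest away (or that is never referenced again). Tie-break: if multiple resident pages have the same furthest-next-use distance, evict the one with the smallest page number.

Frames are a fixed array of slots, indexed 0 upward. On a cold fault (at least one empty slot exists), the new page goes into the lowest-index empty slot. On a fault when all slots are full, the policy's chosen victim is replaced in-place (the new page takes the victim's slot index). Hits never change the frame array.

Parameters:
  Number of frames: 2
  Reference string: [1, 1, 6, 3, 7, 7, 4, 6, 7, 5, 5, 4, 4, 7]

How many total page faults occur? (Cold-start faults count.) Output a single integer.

Step 0: ref 1 → FAULT, frames=[1,-]
Step 1: ref 1 → HIT, frames=[1,-]
Step 2: ref 6 → FAULT, frames=[1,6]
Step 3: ref 3 → FAULT (evict 1), frames=[3,6]
Step 4: ref 7 → FAULT (evict 3), frames=[7,6]
Step 5: ref 7 → HIT, frames=[7,6]
Step 6: ref 4 → FAULT (evict 7), frames=[4,6]
Step 7: ref 6 → HIT, frames=[4,6]
Step 8: ref 7 → FAULT (evict 6), frames=[4,7]
Step 9: ref 5 → FAULT (evict 7), frames=[4,5]
Step 10: ref 5 → HIT, frames=[4,5]
Step 11: ref 4 → HIT, frames=[4,5]
Step 12: ref 4 → HIT, frames=[4,5]
Step 13: ref 7 → FAULT (evict 4), frames=[7,5]
Total faults: 8

Answer: 8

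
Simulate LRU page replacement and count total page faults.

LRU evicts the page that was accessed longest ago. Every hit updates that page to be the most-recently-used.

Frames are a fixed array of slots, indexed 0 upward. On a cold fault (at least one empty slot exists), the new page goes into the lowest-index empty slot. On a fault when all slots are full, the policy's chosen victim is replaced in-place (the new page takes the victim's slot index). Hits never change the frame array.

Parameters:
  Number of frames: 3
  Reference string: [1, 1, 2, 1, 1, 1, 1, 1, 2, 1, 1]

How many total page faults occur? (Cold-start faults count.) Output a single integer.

Step 0: ref 1 → FAULT, frames=[1,-,-]
Step 1: ref 1 → HIT, frames=[1,-,-]
Step 2: ref 2 → FAULT, frames=[1,2,-]
Step 3: ref 1 → HIT, frames=[1,2,-]
Step 4: ref 1 → HIT, frames=[1,2,-]
Step 5: ref 1 → HIT, frames=[1,2,-]
Step 6: ref 1 → HIT, frames=[1,2,-]
Step 7: ref 1 → HIT, frames=[1,2,-]
Step 8: ref 2 → HIT, frames=[1,2,-]
Step 9: ref 1 → HIT, frames=[1,2,-]
Step 10: ref 1 → HIT, frames=[1,2,-]
Total faults: 2

Answer: 2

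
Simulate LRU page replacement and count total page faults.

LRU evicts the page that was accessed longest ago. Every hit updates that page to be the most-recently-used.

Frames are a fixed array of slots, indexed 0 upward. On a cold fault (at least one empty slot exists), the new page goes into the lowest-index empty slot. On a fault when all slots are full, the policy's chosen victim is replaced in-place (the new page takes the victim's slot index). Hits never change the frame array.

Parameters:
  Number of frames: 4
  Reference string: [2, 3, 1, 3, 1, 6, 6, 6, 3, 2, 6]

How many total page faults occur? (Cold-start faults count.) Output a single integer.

Answer: 4

Derivation:
Step 0: ref 2 → FAULT, frames=[2,-,-,-]
Step 1: ref 3 → FAULT, frames=[2,3,-,-]
Step 2: ref 1 → FAULT, frames=[2,3,1,-]
Step 3: ref 3 → HIT, frames=[2,3,1,-]
Step 4: ref 1 → HIT, frames=[2,3,1,-]
Step 5: ref 6 → FAULT, frames=[2,3,1,6]
Step 6: ref 6 → HIT, frames=[2,3,1,6]
Step 7: ref 6 → HIT, frames=[2,3,1,6]
Step 8: ref 3 → HIT, frames=[2,3,1,6]
Step 9: ref 2 → HIT, frames=[2,3,1,6]
Step 10: ref 6 → HIT, frames=[2,3,1,6]
Total faults: 4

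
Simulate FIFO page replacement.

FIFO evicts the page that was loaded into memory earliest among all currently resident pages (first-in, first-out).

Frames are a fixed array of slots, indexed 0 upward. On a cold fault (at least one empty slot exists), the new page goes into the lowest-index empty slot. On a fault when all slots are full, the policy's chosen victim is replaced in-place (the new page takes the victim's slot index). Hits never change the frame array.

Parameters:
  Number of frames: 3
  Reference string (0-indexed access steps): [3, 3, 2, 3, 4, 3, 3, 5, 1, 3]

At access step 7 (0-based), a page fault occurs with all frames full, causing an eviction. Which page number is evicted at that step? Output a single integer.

Step 0: ref 3 -> FAULT, frames=[3,-,-]
Step 1: ref 3 -> HIT, frames=[3,-,-]
Step 2: ref 2 -> FAULT, frames=[3,2,-]
Step 3: ref 3 -> HIT, frames=[3,2,-]
Step 4: ref 4 -> FAULT, frames=[3,2,4]
Step 5: ref 3 -> HIT, frames=[3,2,4]
Step 6: ref 3 -> HIT, frames=[3,2,4]
Step 7: ref 5 -> FAULT, evict 3, frames=[5,2,4]
At step 7: evicted page 3

Answer: 3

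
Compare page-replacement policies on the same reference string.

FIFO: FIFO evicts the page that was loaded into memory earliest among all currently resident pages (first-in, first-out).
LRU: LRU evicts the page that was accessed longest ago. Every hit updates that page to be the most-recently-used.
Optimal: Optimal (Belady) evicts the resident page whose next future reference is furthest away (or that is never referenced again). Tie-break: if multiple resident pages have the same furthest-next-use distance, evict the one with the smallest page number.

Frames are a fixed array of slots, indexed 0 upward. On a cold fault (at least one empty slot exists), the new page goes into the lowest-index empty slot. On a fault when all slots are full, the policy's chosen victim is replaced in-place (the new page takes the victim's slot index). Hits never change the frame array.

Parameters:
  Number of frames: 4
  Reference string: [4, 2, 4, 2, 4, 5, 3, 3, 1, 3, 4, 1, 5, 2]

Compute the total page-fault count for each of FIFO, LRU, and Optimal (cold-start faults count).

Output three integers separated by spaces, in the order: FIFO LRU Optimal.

--- FIFO ---
  step 0: ref 4 -> FAULT, frames=[4,-,-,-] (faults so far: 1)
  step 1: ref 2 -> FAULT, frames=[4,2,-,-] (faults so far: 2)
  step 2: ref 4 -> HIT, frames=[4,2,-,-] (faults so far: 2)
  step 3: ref 2 -> HIT, frames=[4,2,-,-] (faults so far: 2)
  step 4: ref 4 -> HIT, frames=[4,2,-,-] (faults so far: 2)
  step 5: ref 5 -> FAULT, frames=[4,2,5,-] (faults so far: 3)
  step 6: ref 3 -> FAULT, frames=[4,2,5,3] (faults so far: 4)
  step 7: ref 3 -> HIT, frames=[4,2,5,3] (faults so far: 4)
  step 8: ref 1 -> FAULT, evict 4, frames=[1,2,5,3] (faults so far: 5)
  step 9: ref 3 -> HIT, frames=[1,2,5,3] (faults so far: 5)
  step 10: ref 4 -> FAULT, evict 2, frames=[1,4,5,3] (faults so far: 6)
  step 11: ref 1 -> HIT, frames=[1,4,5,3] (faults so far: 6)
  step 12: ref 5 -> HIT, frames=[1,4,5,3] (faults so far: 6)
  step 13: ref 2 -> FAULT, evict 5, frames=[1,4,2,3] (faults so far: 7)
  FIFO total faults: 7
--- LRU ---
  step 0: ref 4 -> FAULT, frames=[4,-,-,-] (faults so far: 1)
  step 1: ref 2 -> FAULT, frames=[4,2,-,-] (faults so far: 2)
  step 2: ref 4 -> HIT, frames=[4,2,-,-] (faults so far: 2)
  step 3: ref 2 -> HIT, frames=[4,2,-,-] (faults so far: 2)
  step 4: ref 4 -> HIT, frames=[4,2,-,-] (faults so far: 2)
  step 5: ref 5 -> FAULT, frames=[4,2,5,-] (faults so far: 3)
  step 6: ref 3 -> FAULT, frames=[4,2,5,3] (faults so far: 4)
  step 7: ref 3 -> HIT, frames=[4,2,5,3] (faults so far: 4)
  step 8: ref 1 -> FAULT, evict 2, frames=[4,1,5,3] (faults so far: 5)
  step 9: ref 3 -> HIT, frames=[4,1,5,3] (faults so far: 5)
  step 10: ref 4 -> HIT, frames=[4,1,5,3] (faults so far: 5)
  step 11: ref 1 -> HIT, frames=[4,1,5,3] (faults so far: 5)
  step 12: ref 5 -> HIT, frames=[4,1,5,3] (faults so far: 5)
  step 13: ref 2 -> FAULT, evict 3, frames=[4,1,5,2] (faults so far: 6)
  LRU total faults: 6
--- Optimal ---
  step 0: ref 4 -> FAULT, frames=[4,-,-,-] (faults so far: 1)
  step 1: ref 2 -> FAULT, frames=[4,2,-,-] (faults so far: 2)
  step 2: ref 4 -> HIT, frames=[4,2,-,-] (faults so far: 2)
  step 3: ref 2 -> HIT, frames=[4,2,-,-] (faults so far: 2)
  step 4: ref 4 -> HIT, frames=[4,2,-,-] (faults so far: 2)
  step 5: ref 5 -> FAULT, frames=[4,2,5,-] (faults so far: 3)
  step 6: ref 3 -> FAULT, frames=[4,2,5,3] (faults so far: 4)
  step 7: ref 3 -> HIT, frames=[4,2,5,3] (faults so far: 4)
  step 8: ref 1 -> FAULT, evict 2, frames=[4,1,5,3] (faults so far: 5)
  step 9: ref 3 -> HIT, frames=[4,1,5,3] (faults so far: 5)
  step 10: ref 4 -> HIT, frames=[4,1,5,3] (faults so far: 5)
  step 11: ref 1 -> HIT, frames=[4,1,5,3] (faults so far: 5)
  step 12: ref 5 -> HIT, frames=[4,1,5,3] (faults so far: 5)
  step 13: ref 2 -> FAULT, evict 1, frames=[4,2,5,3] (faults so far: 6)
  Optimal total faults: 6

Answer: 7 6 6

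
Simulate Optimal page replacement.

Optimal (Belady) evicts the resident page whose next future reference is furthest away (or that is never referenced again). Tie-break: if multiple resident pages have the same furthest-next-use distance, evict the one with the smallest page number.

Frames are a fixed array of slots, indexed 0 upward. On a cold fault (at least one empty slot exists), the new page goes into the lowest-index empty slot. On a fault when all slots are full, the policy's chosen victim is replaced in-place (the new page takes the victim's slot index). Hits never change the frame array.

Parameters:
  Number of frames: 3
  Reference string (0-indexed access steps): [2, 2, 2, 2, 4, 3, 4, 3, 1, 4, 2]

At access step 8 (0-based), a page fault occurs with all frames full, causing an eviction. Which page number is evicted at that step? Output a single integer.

Answer: 3

Derivation:
Step 0: ref 2 -> FAULT, frames=[2,-,-]
Step 1: ref 2 -> HIT, frames=[2,-,-]
Step 2: ref 2 -> HIT, frames=[2,-,-]
Step 3: ref 2 -> HIT, frames=[2,-,-]
Step 4: ref 4 -> FAULT, frames=[2,4,-]
Step 5: ref 3 -> FAULT, frames=[2,4,3]
Step 6: ref 4 -> HIT, frames=[2,4,3]
Step 7: ref 3 -> HIT, frames=[2,4,3]
Step 8: ref 1 -> FAULT, evict 3, frames=[2,4,1]
At step 8: evicted page 3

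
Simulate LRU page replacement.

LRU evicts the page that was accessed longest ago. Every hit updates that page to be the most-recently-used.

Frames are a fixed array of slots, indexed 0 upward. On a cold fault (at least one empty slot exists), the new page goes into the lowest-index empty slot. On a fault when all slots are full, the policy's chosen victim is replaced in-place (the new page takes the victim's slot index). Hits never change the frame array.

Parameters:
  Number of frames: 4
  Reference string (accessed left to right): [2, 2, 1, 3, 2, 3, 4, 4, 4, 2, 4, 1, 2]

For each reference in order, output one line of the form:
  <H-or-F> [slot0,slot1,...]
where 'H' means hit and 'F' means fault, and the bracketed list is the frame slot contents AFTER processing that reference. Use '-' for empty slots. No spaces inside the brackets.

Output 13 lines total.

F [2,-,-,-]
H [2,-,-,-]
F [2,1,-,-]
F [2,1,3,-]
H [2,1,3,-]
H [2,1,3,-]
F [2,1,3,4]
H [2,1,3,4]
H [2,1,3,4]
H [2,1,3,4]
H [2,1,3,4]
H [2,1,3,4]
H [2,1,3,4]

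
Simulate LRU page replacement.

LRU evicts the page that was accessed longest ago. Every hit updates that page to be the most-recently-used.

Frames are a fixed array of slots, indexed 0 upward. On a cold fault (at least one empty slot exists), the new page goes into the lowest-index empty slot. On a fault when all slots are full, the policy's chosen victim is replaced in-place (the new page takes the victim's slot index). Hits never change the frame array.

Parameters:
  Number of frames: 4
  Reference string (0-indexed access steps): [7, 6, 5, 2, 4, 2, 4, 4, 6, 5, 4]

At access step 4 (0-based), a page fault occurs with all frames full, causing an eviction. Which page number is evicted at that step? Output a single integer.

Answer: 7

Derivation:
Step 0: ref 7 -> FAULT, frames=[7,-,-,-]
Step 1: ref 6 -> FAULT, frames=[7,6,-,-]
Step 2: ref 5 -> FAULT, frames=[7,6,5,-]
Step 3: ref 2 -> FAULT, frames=[7,6,5,2]
Step 4: ref 4 -> FAULT, evict 7, frames=[4,6,5,2]
At step 4: evicted page 7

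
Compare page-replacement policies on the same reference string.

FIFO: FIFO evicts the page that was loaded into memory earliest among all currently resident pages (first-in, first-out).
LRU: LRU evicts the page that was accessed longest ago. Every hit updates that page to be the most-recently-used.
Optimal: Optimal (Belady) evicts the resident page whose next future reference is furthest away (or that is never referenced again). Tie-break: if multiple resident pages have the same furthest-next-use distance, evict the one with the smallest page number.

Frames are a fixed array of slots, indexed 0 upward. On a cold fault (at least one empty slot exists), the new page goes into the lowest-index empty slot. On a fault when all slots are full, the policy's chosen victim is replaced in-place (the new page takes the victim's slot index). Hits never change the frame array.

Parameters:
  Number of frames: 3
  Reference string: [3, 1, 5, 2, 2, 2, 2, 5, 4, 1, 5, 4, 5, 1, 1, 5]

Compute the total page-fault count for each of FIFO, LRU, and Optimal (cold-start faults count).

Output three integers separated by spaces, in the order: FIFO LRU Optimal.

Answer: 7 6 5

Derivation:
--- FIFO ---
  step 0: ref 3 -> FAULT, frames=[3,-,-] (faults so far: 1)
  step 1: ref 1 -> FAULT, frames=[3,1,-] (faults so far: 2)
  step 2: ref 5 -> FAULT, frames=[3,1,5] (faults so far: 3)
  step 3: ref 2 -> FAULT, evict 3, frames=[2,1,5] (faults so far: 4)
  step 4: ref 2 -> HIT, frames=[2,1,5] (faults so far: 4)
  step 5: ref 2 -> HIT, frames=[2,1,5] (faults so far: 4)
  step 6: ref 2 -> HIT, frames=[2,1,5] (faults so far: 4)
  step 7: ref 5 -> HIT, frames=[2,1,5] (faults so far: 4)
  step 8: ref 4 -> FAULT, evict 1, frames=[2,4,5] (faults so far: 5)
  step 9: ref 1 -> FAULT, evict 5, frames=[2,4,1] (faults so far: 6)
  step 10: ref 5 -> FAULT, evict 2, frames=[5,4,1] (faults so far: 7)
  step 11: ref 4 -> HIT, frames=[5,4,1] (faults so far: 7)
  step 12: ref 5 -> HIT, frames=[5,4,1] (faults so far: 7)
  step 13: ref 1 -> HIT, frames=[5,4,1] (faults so far: 7)
  step 14: ref 1 -> HIT, frames=[5,4,1] (faults so far: 7)
  step 15: ref 5 -> HIT, frames=[5,4,1] (faults so far: 7)
  FIFO total faults: 7
--- LRU ---
  step 0: ref 3 -> FAULT, frames=[3,-,-] (faults so far: 1)
  step 1: ref 1 -> FAULT, frames=[3,1,-] (faults so far: 2)
  step 2: ref 5 -> FAULT, frames=[3,1,5] (faults so far: 3)
  step 3: ref 2 -> FAULT, evict 3, frames=[2,1,5] (faults so far: 4)
  step 4: ref 2 -> HIT, frames=[2,1,5] (faults so far: 4)
  step 5: ref 2 -> HIT, frames=[2,1,5] (faults so far: 4)
  step 6: ref 2 -> HIT, frames=[2,1,5] (faults so far: 4)
  step 7: ref 5 -> HIT, frames=[2,1,5] (faults so far: 4)
  step 8: ref 4 -> FAULT, evict 1, frames=[2,4,5] (faults so far: 5)
  step 9: ref 1 -> FAULT, evict 2, frames=[1,4,5] (faults so far: 6)
  step 10: ref 5 -> HIT, frames=[1,4,5] (faults so far: 6)
  step 11: ref 4 -> HIT, frames=[1,4,5] (faults so far: 6)
  step 12: ref 5 -> HIT, frames=[1,4,5] (faults so far: 6)
  step 13: ref 1 -> HIT, frames=[1,4,5] (faults so far: 6)
  step 14: ref 1 -> HIT, frames=[1,4,5] (faults so far: 6)
  step 15: ref 5 -> HIT, frames=[1,4,5] (faults so far: 6)
  LRU total faults: 6
--- Optimal ---
  step 0: ref 3 -> FAULT, frames=[3,-,-] (faults so far: 1)
  step 1: ref 1 -> FAULT, frames=[3,1,-] (faults so far: 2)
  step 2: ref 5 -> FAULT, frames=[3,1,5] (faults so far: 3)
  step 3: ref 2 -> FAULT, evict 3, frames=[2,1,5] (faults so far: 4)
  step 4: ref 2 -> HIT, frames=[2,1,5] (faults so far: 4)
  step 5: ref 2 -> HIT, frames=[2,1,5] (faults so far: 4)
  step 6: ref 2 -> HIT, frames=[2,1,5] (faults so far: 4)
  step 7: ref 5 -> HIT, frames=[2,1,5] (faults so far: 4)
  step 8: ref 4 -> FAULT, evict 2, frames=[4,1,5] (faults so far: 5)
  step 9: ref 1 -> HIT, frames=[4,1,5] (faults so far: 5)
  step 10: ref 5 -> HIT, frames=[4,1,5] (faults so far: 5)
  step 11: ref 4 -> HIT, frames=[4,1,5] (faults so far: 5)
  step 12: ref 5 -> HIT, frames=[4,1,5] (faults so far: 5)
  step 13: ref 1 -> HIT, frames=[4,1,5] (faults so far: 5)
  step 14: ref 1 -> HIT, frames=[4,1,5] (faults so far: 5)
  step 15: ref 5 -> HIT, frames=[4,1,5] (faults so far: 5)
  Optimal total faults: 5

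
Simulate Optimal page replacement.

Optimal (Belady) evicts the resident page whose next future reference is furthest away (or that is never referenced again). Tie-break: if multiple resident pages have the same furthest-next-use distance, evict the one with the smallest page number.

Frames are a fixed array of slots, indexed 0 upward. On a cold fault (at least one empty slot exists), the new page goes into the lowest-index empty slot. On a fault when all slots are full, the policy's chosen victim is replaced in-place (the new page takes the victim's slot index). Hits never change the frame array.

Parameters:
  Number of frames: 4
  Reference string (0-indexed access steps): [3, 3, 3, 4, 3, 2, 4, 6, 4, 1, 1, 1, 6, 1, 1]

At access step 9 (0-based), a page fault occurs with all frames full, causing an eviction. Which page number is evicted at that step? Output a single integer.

Step 0: ref 3 -> FAULT, frames=[3,-,-,-]
Step 1: ref 3 -> HIT, frames=[3,-,-,-]
Step 2: ref 3 -> HIT, frames=[3,-,-,-]
Step 3: ref 4 -> FAULT, frames=[3,4,-,-]
Step 4: ref 3 -> HIT, frames=[3,4,-,-]
Step 5: ref 2 -> FAULT, frames=[3,4,2,-]
Step 6: ref 4 -> HIT, frames=[3,4,2,-]
Step 7: ref 6 -> FAULT, frames=[3,4,2,6]
Step 8: ref 4 -> HIT, frames=[3,4,2,6]
Step 9: ref 1 -> FAULT, evict 2, frames=[3,4,1,6]
At step 9: evicted page 2

Answer: 2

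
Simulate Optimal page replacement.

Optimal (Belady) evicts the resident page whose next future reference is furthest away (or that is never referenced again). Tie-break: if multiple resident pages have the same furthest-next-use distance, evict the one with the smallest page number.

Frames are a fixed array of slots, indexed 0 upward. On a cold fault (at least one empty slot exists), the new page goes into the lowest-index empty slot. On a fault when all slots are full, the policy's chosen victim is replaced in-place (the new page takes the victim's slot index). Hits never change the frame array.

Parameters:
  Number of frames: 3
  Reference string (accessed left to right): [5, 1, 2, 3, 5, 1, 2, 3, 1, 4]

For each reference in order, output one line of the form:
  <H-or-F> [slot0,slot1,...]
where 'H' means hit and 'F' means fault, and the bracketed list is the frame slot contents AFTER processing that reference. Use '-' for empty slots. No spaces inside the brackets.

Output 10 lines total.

F [5,-,-]
F [5,1,-]
F [5,1,2]
F [5,1,3]
H [5,1,3]
H [5,1,3]
F [2,1,3]
H [2,1,3]
H [2,1,3]
F [2,4,3]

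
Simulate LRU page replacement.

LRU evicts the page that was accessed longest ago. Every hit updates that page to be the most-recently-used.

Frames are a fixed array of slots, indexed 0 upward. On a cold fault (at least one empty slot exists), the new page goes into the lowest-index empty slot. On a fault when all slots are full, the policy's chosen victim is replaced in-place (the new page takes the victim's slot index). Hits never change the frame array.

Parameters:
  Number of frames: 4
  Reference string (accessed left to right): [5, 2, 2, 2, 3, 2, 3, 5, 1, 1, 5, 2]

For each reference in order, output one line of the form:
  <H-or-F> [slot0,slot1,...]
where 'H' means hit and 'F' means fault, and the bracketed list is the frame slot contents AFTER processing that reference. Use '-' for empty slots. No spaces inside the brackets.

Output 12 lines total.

F [5,-,-,-]
F [5,2,-,-]
H [5,2,-,-]
H [5,2,-,-]
F [5,2,3,-]
H [5,2,3,-]
H [5,2,3,-]
H [5,2,3,-]
F [5,2,3,1]
H [5,2,3,1]
H [5,2,3,1]
H [5,2,3,1]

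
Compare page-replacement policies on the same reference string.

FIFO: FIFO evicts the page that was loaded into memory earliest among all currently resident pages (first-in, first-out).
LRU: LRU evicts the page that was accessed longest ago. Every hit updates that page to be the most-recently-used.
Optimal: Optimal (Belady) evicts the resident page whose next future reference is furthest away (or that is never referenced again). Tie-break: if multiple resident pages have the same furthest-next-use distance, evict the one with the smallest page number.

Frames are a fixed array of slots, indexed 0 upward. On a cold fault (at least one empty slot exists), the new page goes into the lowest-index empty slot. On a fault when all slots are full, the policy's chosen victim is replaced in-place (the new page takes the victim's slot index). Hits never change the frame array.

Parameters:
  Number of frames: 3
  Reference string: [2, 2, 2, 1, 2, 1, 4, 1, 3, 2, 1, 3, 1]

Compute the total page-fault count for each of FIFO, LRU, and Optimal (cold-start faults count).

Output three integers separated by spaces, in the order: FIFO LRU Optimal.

--- FIFO ---
  step 0: ref 2 -> FAULT, frames=[2,-,-] (faults so far: 1)
  step 1: ref 2 -> HIT, frames=[2,-,-] (faults so far: 1)
  step 2: ref 2 -> HIT, frames=[2,-,-] (faults so far: 1)
  step 3: ref 1 -> FAULT, frames=[2,1,-] (faults so far: 2)
  step 4: ref 2 -> HIT, frames=[2,1,-] (faults so far: 2)
  step 5: ref 1 -> HIT, frames=[2,1,-] (faults so far: 2)
  step 6: ref 4 -> FAULT, frames=[2,1,4] (faults so far: 3)
  step 7: ref 1 -> HIT, frames=[2,1,4] (faults so far: 3)
  step 8: ref 3 -> FAULT, evict 2, frames=[3,1,4] (faults so far: 4)
  step 9: ref 2 -> FAULT, evict 1, frames=[3,2,4] (faults so far: 5)
  step 10: ref 1 -> FAULT, evict 4, frames=[3,2,1] (faults so far: 6)
  step 11: ref 3 -> HIT, frames=[3,2,1] (faults so far: 6)
  step 12: ref 1 -> HIT, frames=[3,2,1] (faults so far: 6)
  FIFO total faults: 6
--- LRU ---
  step 0: ref 2 -> FAULT, frames=[2,-,-] (faults so far: 1)
  step 1: ref 2 -> HIT, frames=[2,-,-] (faults so far: 1)
  step 2: ref 2 -> HIT, frames=[2,-,-] (faults so far: 1)
  step 3: ref 1 -> FAULT, frames=[2,1,-] (faults so far: 2)
  step 4: ref 2 -> HIT, frames=[2,1,-] (faults so far: 2)
  step 5: ref 1 -> HIT, frames=[2,1,-] (faults so far: 2)
  step 6: ref 4 -> FAULT, frames=[2,1,4] (faults so far: 3)
  step 7: ref 1 -> HIT, frames=[2,1,4] (faults so far: 3)
  step 8: ref 3 -> FAULT, evict 2, frames=[3,1,4] (faults so far: 4)
  step 9: ref 2 -> FAULT, evict 4, frames=[3,1,2] (faults so far: 5)
  step 10: ref 1 -> HIT, frames=[3,1,2] (faults so far: 5)
  step 11: ref 3 -> HIT, frames=[3,1,2] (faults so far: 5)
  step 12: ref 1 -> HIT, frames=[3,1,2] (faults so far: 5)
  LRU total faults: 5
--- Optimal ---
  step 0: ref 2 -> FAULT, frames=[2,-,-] (faults so far: 1)
  step 1: ref 2 -> HIT, frames=[2,-,-] (faults so far: 1)
  step 2: ref 2 -> HIT, frames=[2,-,-] (faults so far: 1)
  step 3: ref 1 -> FAULT, frames=[2,1,-] (faults so far: 2)
  step 4: ref 2 -> HIT, frames=[2,1,-] (faults so far: 2)
  step 5: ref 1 -> HIT, frames=[2,1,-] (faults so far: 2)
  step 6: ref 4 -> FAULT, frames=[2,1,4] (faults so far: 3)
  step 7: ref 1 -> HIT, frames=[2,1,4] (faults so far: 3)
  step 8: ref 3 -> FAULT, evict 4, frames=[2,1,3] (faults so far: 4)
  step 9: ref 2 -> HIT, frames=[2,1,3] (faults so far: 4)
  step 10: ref 1 -> HIT, frames=[2,1,3] (faults so far: 4)
  step 11: ref 3 -> HIT, frames=[2,1,3] (faults so far: 4)
  step 12: ref 1 -> HIT, frames=[2,1,3] (faults so far: 4)
  Optimal total faults: 4

Answer: 6 5 4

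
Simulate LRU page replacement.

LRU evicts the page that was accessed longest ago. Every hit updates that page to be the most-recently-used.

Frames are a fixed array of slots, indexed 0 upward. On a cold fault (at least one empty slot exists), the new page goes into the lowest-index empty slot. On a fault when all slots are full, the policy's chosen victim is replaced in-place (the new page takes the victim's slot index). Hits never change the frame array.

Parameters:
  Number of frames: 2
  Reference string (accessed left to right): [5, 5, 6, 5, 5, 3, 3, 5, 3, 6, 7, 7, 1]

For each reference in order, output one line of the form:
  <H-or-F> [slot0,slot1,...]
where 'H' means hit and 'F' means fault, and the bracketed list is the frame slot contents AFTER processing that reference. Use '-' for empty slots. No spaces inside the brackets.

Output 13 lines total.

F [5,-]
H [5,-]
F [5,6]
H [5,6]
H [5,6]
F [5,3]
H [5,3]
H [5,3]
H [5,3]
F [6,3]
F [6,7]
H [6,7]
F [1,7]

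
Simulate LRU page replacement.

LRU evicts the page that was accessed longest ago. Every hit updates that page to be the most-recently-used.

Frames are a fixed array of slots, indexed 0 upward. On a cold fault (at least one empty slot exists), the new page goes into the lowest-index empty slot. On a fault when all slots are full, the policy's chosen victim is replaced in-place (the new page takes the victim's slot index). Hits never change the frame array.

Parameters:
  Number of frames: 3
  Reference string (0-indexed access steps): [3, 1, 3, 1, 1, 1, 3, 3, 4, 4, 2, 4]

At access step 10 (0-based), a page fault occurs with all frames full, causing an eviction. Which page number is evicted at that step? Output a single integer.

Answer: 1

Derivation:
Step 0: ref 3 -> FAULT, frames=[3,-,-]
Step 1: ref 1 -> FAULT, frames=[3,1,-]
Step 2: ref 3 -> HIT, frames=[3,1,-]
Step 3: ref 1 -> HIT, frames=[3,1,-]
Step 4: ref 1 -> HIT, frames=[3,1,-]
Step 5: ref 1 -> HIT, frames=[3,1,-]
Step 6: ref 3 -> HIT, frames=[3,1,-]
Step 7: ref 3 -> HIT, frames=[3,1,-]
Step 8: ref 4 -> FAULT, frames=[3,1,4]
Step 9: ref 4 -> HIT, frames=[3,1,4]
Step 10: ref 2 -> FAULT, evict 1, frames=[3,2,4]
At step 10: evicted page 1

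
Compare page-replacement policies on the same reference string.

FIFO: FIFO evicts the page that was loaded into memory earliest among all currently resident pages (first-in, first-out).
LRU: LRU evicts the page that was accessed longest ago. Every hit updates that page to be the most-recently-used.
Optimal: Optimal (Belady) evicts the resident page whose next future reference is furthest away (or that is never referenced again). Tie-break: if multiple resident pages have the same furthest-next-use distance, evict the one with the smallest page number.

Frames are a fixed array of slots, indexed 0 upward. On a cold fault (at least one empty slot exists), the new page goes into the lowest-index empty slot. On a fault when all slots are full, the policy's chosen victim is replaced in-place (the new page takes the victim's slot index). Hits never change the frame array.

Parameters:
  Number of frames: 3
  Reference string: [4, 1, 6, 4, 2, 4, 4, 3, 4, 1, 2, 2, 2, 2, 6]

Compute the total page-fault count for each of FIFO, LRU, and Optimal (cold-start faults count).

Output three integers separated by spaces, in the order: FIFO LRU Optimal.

Answer: 9 8 7

Derivation:
--- FIFO ---
  step 0: ref 4 -> FAULT, frames=[4,-,-] (faults so far: 1)
  step 1: ref 1 -> FAULT, frames=[4,1,-] (faults so far: 2)
  step 2: ref 6 -> FAULT, frames=[4,1,6] (faults so far: 3)
  step 3: ref 4 -> HIT, frames=[4,1,6] (faults so far: 3)
  step 4: ref 2 -> FAULT, evict 4, frames=[2,1,6] (faults so far: 4)
  step 5: ref 4 -> FAULT, evict 1, frames=[2,4,6] (faults so far: 5)
  step 6: ref 4 -> HIT, frames=[2,4,6] (faults so far: 5)
  step 7: ref 3 -> FAULT, evict 6, frames=[2,4,3] (faults so far: 6)
  step 8: ref 4 -> HIT, frames=[2,4,3] (faults so far: 6)
  step 9: ref 1 -> FAULT, evict 2, frames=[1,4,3] (faults so far: 7)
  step 10: ref 2 -> FAULT, evict 4, frames=[1,2,3] (faults so far: 8)
  step 11: ref 2 -> HIT, frames=[1,2,3] (faults so far: 8)
  step 12: ref 2 -> HIT, frames=[1,2,3] (faults so far: 8)
  step 13: ref 2 -> HIT, frames=[1,2,3] (faults so far: 8)
  step 14: ref 6 -> FAULT, evict 3, frames=[1,2,6] (faults so far: 9)
  FIFO total faults: 9
--- LRU ---
  step 0: ref 4 -> FAULT, frames=[4,-,-] (faults so far: 1)
  step 1: ref 1 -> FAULT, frames=[4,1,-] (faults so far: 2)
  step 2: ref 6 -> FAULT, frames=[4,1,6] (faults so far: 3)
  step 3: ref 4 -> HIT, frames=[4,1,6] (faults so far: 3)
  step 4: ref 2 -> FAULT, evict 1, frames=[4,2,6] (faults so far: 4)
  step 5: ref 4 -> HIT, frames=[4,2,6] (faults so far: 4)
  step 6: ref 4 -> HIT, frames=[4,2,6] (faults so far: 4)
  step 7: ref 3 -> FAULT, evict 6, frames=[4,2,3] (faults so far: 5)
  step 8: ref 4 -> HIT, frames=[4,2,3] (faults so far: 5)
  step 9: ref 1 -> FAULT, evict 2, frames=[4,1,3] (faults so far: 6)
  step 10: ref 2 -> FAULT, evict 3, frames=[4,1,2] (faults so far: 7)
  step 11: ref 2 -> HIT, frames=[4,1,2] (faults so far: 7)
  step 12: ref 2 -> HIT, frames=[4,1,2] (faults so far: 7)
  step 13: ref 2 -> HIT, frames=[4,1,2] (faults so far: 7)
  step 14: ref 6 -> FAULT, evict 4, frames=[6,1,2] (faults so far: 8)
  LRU total faults: 8
--- Optimal ---
  step 0: ref 4 -> FAULT, frames=[4,-,-] (faults so far: 1)
  step 1: ref 1 -> FAULT, frames=[4,1,-] (faults so far: 2)
  step 2: ref 6 -> FAULT, frames=[4,1,6] (faults so far: 3)
  step 3: ref 4 -> HIT, frames=[4,1,6] (faults so far: 3)
  step 4: ref 2 -> FAULT, evict 6, frames=[4,1,2] (faults so far: 4)
  step 5: ref 4 -> HIT, frames=[4,1,2] (faults so far: 4)
  step 6: ref 4 -> HIT, frames=[4,1,2] (faults so far: 4)
  step 7: ref 3 -> FAULT, evict 2, frames=[4,1,3] (faults so far: 5)
  step 8: ref 4 -> HIT, frames=[4,1,3] (faults so far: 5)
  step 9: ref 1 -> HIT, frames=[4,1,3] (faults so far: 5)
  step 10: ref 2 -> FAULT, evict 1, frames=[4,2,3] (faults so far: 6)
  step 11: ref 2 -> HIT, frames=[4,2,3] (faults so far: 6)
  step 12: ref 2 -> HIT, frames=[4,2,3] (faults so far: 6)
  step 13: ref 2 -> HIT, frames=[4,2,3] (faults so far: 6)
  step 14: ref 6 -> FAULT, evict 2, frames=[4,6,3] (faults so far: 7)
  Optimal total faults: 7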